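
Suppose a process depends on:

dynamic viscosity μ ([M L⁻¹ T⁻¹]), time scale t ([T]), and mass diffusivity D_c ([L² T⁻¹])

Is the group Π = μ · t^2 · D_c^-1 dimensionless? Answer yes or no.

Sum the exponent of each base dimension across the product:
  M: [μ]_M + 2·[t]_M − [D_c]_M = (1) + 2·(0) − (0) = 1
  L: [μ]_L + 2·[t]_L − [D_c]_L = (-1) + 2·(0) − (2) = -3
  T: [μ]_T + 2·[t]_T − [D_c]_T = (-1) + 2·(1) − (-1) = 2
Net dimensions [M L⁻³ T²] ≠ [1] — not dimensionless.

no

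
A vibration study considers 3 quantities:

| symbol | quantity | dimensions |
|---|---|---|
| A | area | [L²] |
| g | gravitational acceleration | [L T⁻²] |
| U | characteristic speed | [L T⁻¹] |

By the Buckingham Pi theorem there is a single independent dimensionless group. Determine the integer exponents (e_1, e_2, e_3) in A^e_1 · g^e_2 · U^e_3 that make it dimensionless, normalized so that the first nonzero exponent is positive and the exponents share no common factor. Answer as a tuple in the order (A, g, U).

L: e_1·(2) + e_2·(1) + e_3·(1) = 0
T: e_1·(0) + e_2·(-2) + e_3·(-1) = 0
Solving this homogeneous linear system for the smallest-integer solution (first nonzero entry positive) gives (1, 2, -4).

(1, 2, -4)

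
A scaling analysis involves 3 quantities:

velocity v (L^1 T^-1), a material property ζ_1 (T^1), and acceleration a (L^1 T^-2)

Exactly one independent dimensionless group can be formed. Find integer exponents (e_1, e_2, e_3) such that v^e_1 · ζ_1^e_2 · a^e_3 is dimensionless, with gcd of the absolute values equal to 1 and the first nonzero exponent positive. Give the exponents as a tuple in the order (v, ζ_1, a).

L: e_1·(1) + e_2·(0) + e_3·(1) = 0
T: e_1·(-1) + e_2·(1) + e_3·(-2) = 0
Solving this homogeneous linear system for the smallest-integer solution (first nonzero entry positive) gives (1, -1, -1).

(1, -1, -1)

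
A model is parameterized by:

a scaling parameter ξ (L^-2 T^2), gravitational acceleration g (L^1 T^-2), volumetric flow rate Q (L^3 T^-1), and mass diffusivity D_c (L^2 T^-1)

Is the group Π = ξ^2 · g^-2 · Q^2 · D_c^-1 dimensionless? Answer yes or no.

Sum the exponent of each base dimension across the product:
  L: 2·[ξ]_L − 2·[g]_L + 2·[Q]_L − [D_c]_L = 2·(-2) − 2·(1) + 2·(3) − (2) = -2
  T: 2·[ξ]_T − 2·[g]_T + 2·[Q]_T − [D_c]_T = 2·(2) − 2·(-2) + 2·(-1) − (-1) = 7
Net dimensions [L⁻² T⁷] ≠ [1] — not dimensionless.

no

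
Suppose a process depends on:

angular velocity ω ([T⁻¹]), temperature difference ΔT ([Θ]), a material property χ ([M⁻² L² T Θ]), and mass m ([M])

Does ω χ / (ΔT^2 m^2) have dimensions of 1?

Sum the exponent of each base dimension across the product:
  M: [ω]_M − 2·[ΔT]_M + [χ]_M − 2·[m]_M = (0) − 2·(0) + (-2) − 2·(1) = -4
  L: [ω]_L − 2·[ΔT]_L + [χ]_L − 2·[m]_L = (0) − 2·(0) + (2) − 2·(0) = 2
  T: [ω]_T − 2·[ΔT]_T + [χ]_T − 2·[m]_T = (-1) − 2·(0) + (1) − 2·(0) = 0
  Θ: [ω]_Θ − 2·[ΔT]_Θ + [χ]_Θ − 2·[m]_Θ = (0) − 2·(1) + (1) − 2·(0) = -1
Net dimensions [M⁻⁴ L² Θ⁻¹] ≠ [1] — not dimensionless.

no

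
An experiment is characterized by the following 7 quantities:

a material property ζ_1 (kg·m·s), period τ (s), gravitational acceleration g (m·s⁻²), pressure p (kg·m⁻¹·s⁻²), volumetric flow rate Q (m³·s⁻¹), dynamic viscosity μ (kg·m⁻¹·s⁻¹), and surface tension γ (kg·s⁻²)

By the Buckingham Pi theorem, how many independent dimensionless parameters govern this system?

4

There are 7 variables and 3 base dimensions (M, L, T).
The dimension matrix has rank 3.
Independent dimensionless groups: 7 − 3 = 4.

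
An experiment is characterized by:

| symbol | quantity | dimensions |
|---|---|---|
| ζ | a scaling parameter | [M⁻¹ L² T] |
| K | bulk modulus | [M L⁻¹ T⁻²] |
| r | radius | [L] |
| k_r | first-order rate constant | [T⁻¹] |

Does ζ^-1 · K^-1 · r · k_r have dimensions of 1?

yes

Sum the exponent of each base dimension across the product:
  M: −[ζ]_M − [K]_M + [r]_M + [k_r]_M = −(-1) − (1) + (0) + (0) = 0
  L: −[ζ]_L − [K]_L + [r]_L + [k_r]_L = −(2) − (-1) + (1) + (0) = 0
  T: −[ζ]_T − [K]_T + [r]_T + [k_r]_T = −(1) − (-2) + (0) + (-1) = 0
All base exponents vanish — dimensionless.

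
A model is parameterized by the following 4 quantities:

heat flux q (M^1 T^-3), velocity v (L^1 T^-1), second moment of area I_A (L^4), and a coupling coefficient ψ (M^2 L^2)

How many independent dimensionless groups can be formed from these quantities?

There are 4 variables and 3 base dimensions (M, L, T).
The dimension matrix has rank 3.
Independent dimensionless groups: 4 − 3 = 1.

1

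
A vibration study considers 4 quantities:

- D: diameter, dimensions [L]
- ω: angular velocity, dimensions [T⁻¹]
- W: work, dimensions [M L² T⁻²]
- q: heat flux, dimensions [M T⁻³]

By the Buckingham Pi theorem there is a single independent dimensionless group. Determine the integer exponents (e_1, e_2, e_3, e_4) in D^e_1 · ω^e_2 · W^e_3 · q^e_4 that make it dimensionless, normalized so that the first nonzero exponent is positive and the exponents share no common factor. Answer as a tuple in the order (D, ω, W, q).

M: e_1·(0) + e_2·(0) + e_3·(1) + e_4·(1) = 0
L: e_1·(1) + e_2·(0) + e_3·(2) + e_4·(0) = 0
T: e_1·(0) + e_2·(-1) + e_3·(-2) + e_4·(-3) = 0
Solving this homogeneous linear system for the smallest-integer solution (first nonzero entry positive) gives (2, -1, -1, 1).

(2, -1, -1, 1)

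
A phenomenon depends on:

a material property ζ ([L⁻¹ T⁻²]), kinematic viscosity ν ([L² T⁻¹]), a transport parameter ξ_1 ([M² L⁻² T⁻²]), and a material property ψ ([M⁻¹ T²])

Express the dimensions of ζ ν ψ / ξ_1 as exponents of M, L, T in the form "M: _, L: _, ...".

Collect each base-dimension exponent across the product:
  M: (0) + (0) − (2) + (-1) = -3
  L: (-1) + (2) − (-2) + (0) = 3
  T: (-2) + (-1) − (-2) + (2) = 1
So the dimensions are [M⁻³ L³ T].

M: -3, L: 3, T: 1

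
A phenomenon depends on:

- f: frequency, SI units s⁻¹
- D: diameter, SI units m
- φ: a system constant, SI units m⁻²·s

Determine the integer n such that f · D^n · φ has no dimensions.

2

Balance the L exponent: (1)·n from D, plus (0) + (-2) = -2 from the rest, must sum to zero.
n − 2 = 0, so n = 2.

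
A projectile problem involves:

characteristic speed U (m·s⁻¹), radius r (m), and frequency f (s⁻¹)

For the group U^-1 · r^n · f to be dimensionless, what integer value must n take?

1

Balance the L exponent: (1)·n from r, plus −(1) + (0) = -1 from the rest, must sum to zero.
n − 1 = 0, so n = 1.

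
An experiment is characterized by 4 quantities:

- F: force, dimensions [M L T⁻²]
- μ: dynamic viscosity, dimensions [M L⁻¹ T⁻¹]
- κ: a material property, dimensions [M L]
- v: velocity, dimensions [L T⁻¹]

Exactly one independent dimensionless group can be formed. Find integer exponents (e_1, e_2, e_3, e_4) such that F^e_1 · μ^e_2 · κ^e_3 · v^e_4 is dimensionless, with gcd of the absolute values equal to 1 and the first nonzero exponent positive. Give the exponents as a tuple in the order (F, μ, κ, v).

M: e_1·(1) + e_2·(1) + e_3·(1) + e_4·(0) = 0
L: e_1·(1) + e_2·(-1) + e_3·(1) + e_4·(1) = 0
T: e_1·(-2) + e_2·(-1) + e_3·(0) + e_4·(-1) = 0
Solving this homogeneous linear system for the smallest-integer solution (first nonzero entry positive) gives (3, -2, -1, -4).

(3, -2, -1, -4)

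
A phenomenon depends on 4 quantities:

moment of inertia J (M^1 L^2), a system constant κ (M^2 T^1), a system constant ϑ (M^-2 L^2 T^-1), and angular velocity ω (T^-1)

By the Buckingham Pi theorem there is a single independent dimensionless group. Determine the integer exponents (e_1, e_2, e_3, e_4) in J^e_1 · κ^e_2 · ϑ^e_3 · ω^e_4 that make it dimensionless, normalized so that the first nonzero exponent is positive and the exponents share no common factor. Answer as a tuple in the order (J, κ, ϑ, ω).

(2, -3, -2, -1)

M: e_1·(1) + e_2·(2) + e_3·(-2) + e_4·(0) = 0
L: e_1·(2) + e_2·(0) + e_3·(2) + e_4·(0) = 0
T: e_1·(0) + e_2·(1) + e_3·(-1) + e_4·(-1) = 0
Solving this homogeneous linear system for the smallest-integer solution (first nonzero entry positive) gives (2, -3, -2, -1).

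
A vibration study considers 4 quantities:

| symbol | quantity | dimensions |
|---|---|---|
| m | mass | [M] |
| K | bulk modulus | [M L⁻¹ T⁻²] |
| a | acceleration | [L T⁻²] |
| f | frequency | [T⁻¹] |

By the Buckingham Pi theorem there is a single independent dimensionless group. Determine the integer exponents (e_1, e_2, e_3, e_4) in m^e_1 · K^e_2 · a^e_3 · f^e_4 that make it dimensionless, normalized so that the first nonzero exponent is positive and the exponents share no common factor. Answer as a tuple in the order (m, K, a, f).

M: e_1·(1) + e_2·(1) + e_3·(0) + e_4·(0) = 0
L: e_1·(0) + e_2·(-1) + e_3·(1) + e_4·(0) = 0
T: e_1·(0) + e_2·(-2) + e_3·(-2) + e_4·(-1) = 0
Solving this homogeneous linear system for the smallest-integer solution (first nonzero entry positive) gives (1, -1, -1, 4).

(1, -1, -1, 4)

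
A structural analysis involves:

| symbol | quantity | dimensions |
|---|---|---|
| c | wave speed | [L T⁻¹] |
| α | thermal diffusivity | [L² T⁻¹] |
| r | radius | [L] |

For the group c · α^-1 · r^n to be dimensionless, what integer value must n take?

1

Balance the L exponent: (1)·n from r, plus (1) − (2) = -1 from the rest, must sum to zero.
n − 1 = 0, so n = 1.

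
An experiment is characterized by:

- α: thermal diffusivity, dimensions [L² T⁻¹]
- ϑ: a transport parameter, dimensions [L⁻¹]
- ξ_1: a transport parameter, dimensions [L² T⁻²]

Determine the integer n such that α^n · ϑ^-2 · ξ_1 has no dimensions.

-2

Balance the L exponent: (2)·n from α, plus −2·(-1) + (2) = 4 from the rest, must sum to zero.
2n + 4 = 0, so n = -2.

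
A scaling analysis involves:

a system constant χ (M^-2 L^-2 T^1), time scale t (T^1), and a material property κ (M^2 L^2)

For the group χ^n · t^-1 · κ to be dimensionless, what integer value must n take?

Balance the M exponent: (-2)·n from χ, plus −(0) + (2) = 2 from the rest, must sum to zero.
-2n + 2 = 0, so n = 1.

1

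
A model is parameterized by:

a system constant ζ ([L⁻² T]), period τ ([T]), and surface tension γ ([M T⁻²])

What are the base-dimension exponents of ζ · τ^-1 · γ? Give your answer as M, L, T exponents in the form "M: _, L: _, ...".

Collect each base-dimension exponent across the product:
  M: (0) − (0) + (1) = 1
  L: (-2) − (0) + (0) = -2
  T: (1) − (1) + (-2) = -2
So the dimensions are [M L⁻² T⁻²].

M: 1, L: -2, T: -2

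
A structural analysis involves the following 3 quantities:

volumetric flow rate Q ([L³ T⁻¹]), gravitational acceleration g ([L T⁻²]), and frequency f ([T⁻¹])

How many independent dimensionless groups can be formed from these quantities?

There are 3 variables and 2 base dimensions (L, T).
The dimension matrix has rank 2.
Independent dimensionless groups: 3 − 2 = 1.

1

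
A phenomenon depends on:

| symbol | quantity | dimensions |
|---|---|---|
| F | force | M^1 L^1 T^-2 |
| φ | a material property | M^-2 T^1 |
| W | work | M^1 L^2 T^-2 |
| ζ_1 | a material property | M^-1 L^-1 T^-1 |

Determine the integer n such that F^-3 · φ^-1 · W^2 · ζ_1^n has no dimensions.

Balance the M exponent: (-1)·n from ζ_1, plus −3·(1) − (-2) + 2·(1) = 1 from the rest, must sum to zero.
−n + 1 = 0, so n = 1.

1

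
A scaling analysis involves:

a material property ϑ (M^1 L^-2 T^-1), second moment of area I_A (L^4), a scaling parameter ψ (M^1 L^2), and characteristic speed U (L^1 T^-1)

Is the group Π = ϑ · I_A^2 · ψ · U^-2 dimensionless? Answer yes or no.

no

Sum the exponent of each base dimension across the product:
  M: [ϑ]_M + 2·[I_A]_M + [ψ]_M − 2·[U]_M = (1) + 2·(0) + (1) − 2·(0) = 2
  L: [ϑ]_L + 2·[I_A]_L + [ψ]_L − 2·[U]_L = (-2) + 2·(4) + (2) − 2·(1) = 6
  T: [ϑ]_T + 2·[I_A]_T + [ψ]_T − 2·[U]_T = (-1) + 2·(0) + (0) − 2·(-1) = 1
Net dimensions [M² L⁶ T] ≠ [1] — not dimensionless.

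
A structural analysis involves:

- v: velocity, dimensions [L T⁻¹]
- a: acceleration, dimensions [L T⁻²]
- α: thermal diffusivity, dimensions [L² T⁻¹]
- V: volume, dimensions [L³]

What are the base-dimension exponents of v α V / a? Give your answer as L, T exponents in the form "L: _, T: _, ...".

Collect each base-dimension exponent across the product:
  L: (1) − (1) + (2) + (3) = 5
  T: (-1) − (-2) + (-1) + (0) = 0
So the dimensions are [L⁵].

L: 5, T: 0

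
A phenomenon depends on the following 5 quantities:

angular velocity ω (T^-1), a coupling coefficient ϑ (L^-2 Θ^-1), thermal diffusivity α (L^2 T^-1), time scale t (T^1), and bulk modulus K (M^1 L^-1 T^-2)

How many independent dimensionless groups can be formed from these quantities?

There are 5 variables and 4 base dimensions (M, L, T, Θ).
The dimension matrix has rank 4.
Independent dimensionless groups: 5 − 4 = 1.

1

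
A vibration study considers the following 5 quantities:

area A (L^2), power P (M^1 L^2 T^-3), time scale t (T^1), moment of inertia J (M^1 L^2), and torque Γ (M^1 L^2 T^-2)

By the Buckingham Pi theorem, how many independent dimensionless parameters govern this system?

There are 5 variables and 3 base dimensions (M, L, T).
The dimension matrix has rank 3.
Independent dimensionless groups: 5 − 3 = 2.

2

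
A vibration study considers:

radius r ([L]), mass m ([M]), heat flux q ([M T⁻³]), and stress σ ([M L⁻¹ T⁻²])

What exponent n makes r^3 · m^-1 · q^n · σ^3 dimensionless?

-2

Balance the M exponent: (1)·n from q, plus 3·(0) − (1) + 3·(1) = 2 from the rest, must sum to zero.
n + 2 = 0, so n = -2.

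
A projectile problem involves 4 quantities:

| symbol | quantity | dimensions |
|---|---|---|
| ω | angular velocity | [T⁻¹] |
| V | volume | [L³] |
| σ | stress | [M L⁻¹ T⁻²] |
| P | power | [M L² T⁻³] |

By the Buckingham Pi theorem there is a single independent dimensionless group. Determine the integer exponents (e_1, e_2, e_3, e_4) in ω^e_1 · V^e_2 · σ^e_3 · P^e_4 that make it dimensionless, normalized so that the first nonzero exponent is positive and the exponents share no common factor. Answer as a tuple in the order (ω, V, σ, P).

(1, 1, 1, -1)

M: e_1·(0) + e_2·(0) + e_3·(1) + e_4·(1) = 0
L: e_1·(0) + e_2·(3) + e_3·(-1) + e_4·(2) = 0
T: e_1·(-1) + e_2·(0) + e_3·(-2) + e_4·(-3) = 0
Solving this homogeneous linear system for the smallest-integer solution (first nonzero entry positive) gives (1, 1, 1, -1).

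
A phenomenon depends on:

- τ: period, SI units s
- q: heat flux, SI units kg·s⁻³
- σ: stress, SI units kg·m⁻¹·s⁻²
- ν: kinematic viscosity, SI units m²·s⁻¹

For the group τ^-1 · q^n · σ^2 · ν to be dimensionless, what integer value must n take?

-2

Balance the M exponent: (1)·n from q, plus −(0) + 2·(1) + (0) = 2 from the rest, must sum to zero.
n + 2 = 0, so n = -2.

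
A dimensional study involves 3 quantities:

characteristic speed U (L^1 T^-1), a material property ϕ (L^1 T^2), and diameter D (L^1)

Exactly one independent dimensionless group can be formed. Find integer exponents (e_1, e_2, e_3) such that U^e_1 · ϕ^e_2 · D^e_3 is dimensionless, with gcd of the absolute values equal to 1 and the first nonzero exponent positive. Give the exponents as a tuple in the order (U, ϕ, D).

L: e_1·(1) + e_2·(1) + e_3·(1) = 0
T: e_1·(-1) + e_2·(2) + e_3·(0) = 0
Solving this homogeneous linear system for the smallest-integer solution (first nonzero entry positive) gives (2, 1, -3).

(2, 1, -3)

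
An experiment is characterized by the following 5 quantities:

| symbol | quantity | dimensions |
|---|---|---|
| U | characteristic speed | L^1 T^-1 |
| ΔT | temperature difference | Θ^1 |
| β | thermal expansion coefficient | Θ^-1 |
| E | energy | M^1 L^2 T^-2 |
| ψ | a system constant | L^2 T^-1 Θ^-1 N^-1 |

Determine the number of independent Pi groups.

There are 5 variables and 5 base dimensions (M, L, T, Θ, N).
The dimension matrix has rank 4 (less than 5: the dimension vectors are linearly dependent).
Independent dimensionless groups: 5 − 4 = 1.

1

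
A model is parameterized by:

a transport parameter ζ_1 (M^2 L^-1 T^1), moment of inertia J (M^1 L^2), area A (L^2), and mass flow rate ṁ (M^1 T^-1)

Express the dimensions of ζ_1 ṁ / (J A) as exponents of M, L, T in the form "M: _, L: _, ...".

M: 2, L: -5, T: 0

Collect each base-dimension exponent across the product:
  M: (2) − (1) − (0) + (1) = 2
  L: (-1) − (2) − (2) + (0) = -5
  T: (1) − (0) − (0) + (-1) = 0
So the dimensions are [M² L⁻⁵].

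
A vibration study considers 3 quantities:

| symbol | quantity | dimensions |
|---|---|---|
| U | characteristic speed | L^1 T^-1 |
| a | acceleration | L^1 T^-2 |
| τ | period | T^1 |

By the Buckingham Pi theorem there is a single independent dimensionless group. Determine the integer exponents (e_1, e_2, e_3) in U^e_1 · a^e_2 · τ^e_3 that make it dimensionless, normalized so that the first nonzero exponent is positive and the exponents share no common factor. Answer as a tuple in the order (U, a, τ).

(1, -1, -1)

L: e_1·(1) + e_2·(1) + e_3·(0) = 0
T: e_1·(-1) + e_2·(-2) + e_3·(1) = 0
Solving this homogeneous linear system for the smallest-integer solution (first nonzero entry positive) gives (1, -1, -1).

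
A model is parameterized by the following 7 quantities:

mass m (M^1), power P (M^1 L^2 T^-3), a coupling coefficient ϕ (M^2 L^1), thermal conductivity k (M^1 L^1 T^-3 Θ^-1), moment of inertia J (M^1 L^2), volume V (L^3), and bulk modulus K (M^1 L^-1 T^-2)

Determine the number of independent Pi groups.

There are 7 variables and 4 base dimensions (M, L, T, Θ).
The dimension matrix has rank 4.
Independent dimensionless groups: 7 − 4 = 3.

3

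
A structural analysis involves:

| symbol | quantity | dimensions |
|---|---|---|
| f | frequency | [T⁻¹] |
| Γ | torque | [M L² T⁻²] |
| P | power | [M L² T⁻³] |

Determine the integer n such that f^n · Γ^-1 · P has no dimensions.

Balance the T exponent: (-1)·n from f, plus −(-2) + (-3) = -1 from the rest, must sum to zero.
−n − 1 = 0, so n = -1.

-1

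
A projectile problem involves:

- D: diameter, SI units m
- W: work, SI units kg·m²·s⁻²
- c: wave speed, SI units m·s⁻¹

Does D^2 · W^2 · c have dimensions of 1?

no

Sum the exponent of each base dimension across the product:
  M: 2·[D]_M + 2·[W]_M + [c]_M = 2·(0) + 2·(1) + (0) = 2
  L: 2·[D]_L + 2·[W]_L + [c]_L = 2·(1) + 2·(2) + (1) = 7
  T: 2·[D]_T + 2·[W]_T + [c]_T = 2·(0) + 2·(-2) + (-1) = -5
Net dimensions [M² L⁷ T⁻⁵] ≠ [1] — not dimensionless.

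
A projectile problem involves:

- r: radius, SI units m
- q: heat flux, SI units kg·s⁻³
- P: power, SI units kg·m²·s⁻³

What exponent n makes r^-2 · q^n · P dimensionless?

-1

Balance the M exponent: (1)·n from q, plus −2·(0) + (1) = 1 from the rest, must sum to zero.
n + 1 = 0, so n = -1.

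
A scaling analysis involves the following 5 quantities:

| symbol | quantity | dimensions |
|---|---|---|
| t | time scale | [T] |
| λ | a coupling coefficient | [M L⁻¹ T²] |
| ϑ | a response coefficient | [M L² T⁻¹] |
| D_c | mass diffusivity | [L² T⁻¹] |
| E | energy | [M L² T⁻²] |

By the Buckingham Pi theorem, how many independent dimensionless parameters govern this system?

There are 5 variables and 3 base dimensions (M, L, T).
The dimension matrix has rank 3.
Independent dimensionless groups: 5 − 3 = 2.

2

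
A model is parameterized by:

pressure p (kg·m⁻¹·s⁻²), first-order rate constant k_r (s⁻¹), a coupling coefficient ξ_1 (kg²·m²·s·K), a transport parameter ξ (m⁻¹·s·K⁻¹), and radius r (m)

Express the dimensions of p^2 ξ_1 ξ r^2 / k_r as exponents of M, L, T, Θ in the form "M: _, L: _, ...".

Collect each base-dimension exponent across the product:
  M: 2·(1) − (0) + (2) + (0) + 2·(0) = 4
  L: 2·(-1) − (0) + (2) + (-1) + 2·(1) = 1
  T: 2·(-2) − (-1) + (1) + (1) + 2·(0) = -1
  Θ: 2·(0) − (0) + (1) + (-1) + 2·(0) = 0
So the dimensions are [M⁴ L T⁻¹].

M: 4, L: 1, T: -1, Θ: 0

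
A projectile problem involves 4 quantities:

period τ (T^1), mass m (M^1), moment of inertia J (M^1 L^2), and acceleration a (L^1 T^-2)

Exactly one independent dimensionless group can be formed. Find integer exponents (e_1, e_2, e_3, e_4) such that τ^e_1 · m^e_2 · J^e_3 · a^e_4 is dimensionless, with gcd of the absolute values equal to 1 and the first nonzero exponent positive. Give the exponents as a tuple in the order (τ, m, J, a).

M: e_1·(0) + e_2·(1) + e_3·(1) + e_4·(0) = 0
L: e_1·(0) + e_2·(0) + e_3·(2) + e_4·(1) = 0
T: e_1·(1) + e_2·(0) + e_3·(0) + e_4·(-2) = 0
Solving this homogeneous linear system for the smallest-integer solution (first nonzero entry positive) gives (4, 1, -1, 2).

(4, 1, -1, 2)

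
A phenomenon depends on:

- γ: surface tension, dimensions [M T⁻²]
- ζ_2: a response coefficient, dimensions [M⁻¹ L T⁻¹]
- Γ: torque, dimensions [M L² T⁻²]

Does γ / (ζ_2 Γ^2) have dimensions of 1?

Sum the exponent of each base dimension across the product:
  M: [γ]_M − [ζ_2]_M − 2·[Γ]_M = (1) − (-1) − 2·(1) = 0
  L: [γ]_L − [ζ_2]_L − 2·[Γ]_L = (0) − (1) − 2·(2) = -5
  T: [γ]_T − [ζ_2]_T − 2·[Γ]_T = (-2) − (-1) − 2·(-2) = 3
Net dimensions [L⁻⁵ T³] ≠ [1] — not dimensionless.

no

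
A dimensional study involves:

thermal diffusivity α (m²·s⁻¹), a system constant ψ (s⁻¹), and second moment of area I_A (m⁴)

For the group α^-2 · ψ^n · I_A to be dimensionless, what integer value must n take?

2

Balance the T exponent: (-1)·n from ψ, plus −2·(-1) + (0) = 2 from the rest, must sum to zero.
−n + 2 = 0, so n = 2.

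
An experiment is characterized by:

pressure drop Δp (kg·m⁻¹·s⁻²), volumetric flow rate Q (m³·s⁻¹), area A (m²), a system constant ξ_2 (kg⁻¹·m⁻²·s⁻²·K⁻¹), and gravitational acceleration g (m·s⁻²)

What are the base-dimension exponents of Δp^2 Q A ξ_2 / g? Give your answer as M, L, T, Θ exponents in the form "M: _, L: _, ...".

Collect each base-dimension exponent across the product:
  M: 2·(1) + (0) + (0) + (-1) − (0) = 1
  L: 2·(-1) + (3) + (2) + (-2) − (1) = 0
  T: 2·(-2) + (-1) + (0) + (-2) − (-2) = -5
  Θ: 2·(0) + (0) + (0) + (-1) − (0) = -1
So the dimensions are [M T⁻⁵ Θ⁻¹].

M: 1, L: 0, T: -5, Θ: -1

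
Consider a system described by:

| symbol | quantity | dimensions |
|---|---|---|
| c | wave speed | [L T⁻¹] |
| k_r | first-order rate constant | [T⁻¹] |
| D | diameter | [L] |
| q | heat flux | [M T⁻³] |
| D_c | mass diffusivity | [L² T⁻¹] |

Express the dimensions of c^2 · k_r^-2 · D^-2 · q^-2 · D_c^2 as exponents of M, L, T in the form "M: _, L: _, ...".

M: -2, L: 4, T: 4

Collect each base-dimension exponent across the product:
  M: 2·(0) − 2·(0) − 2·(0) − 2·(1) + 2·(0) = -2
  L: 2·(1) − 2·(0) − 2·(1) − 2·(0) + 2·(2) = 4
  T: 2·(-1) − 2·(-1) − 2·(0) − 2·(-3) + 2·(-1) = 4
So the dimensions are [M⁻² L⁴ T⁴].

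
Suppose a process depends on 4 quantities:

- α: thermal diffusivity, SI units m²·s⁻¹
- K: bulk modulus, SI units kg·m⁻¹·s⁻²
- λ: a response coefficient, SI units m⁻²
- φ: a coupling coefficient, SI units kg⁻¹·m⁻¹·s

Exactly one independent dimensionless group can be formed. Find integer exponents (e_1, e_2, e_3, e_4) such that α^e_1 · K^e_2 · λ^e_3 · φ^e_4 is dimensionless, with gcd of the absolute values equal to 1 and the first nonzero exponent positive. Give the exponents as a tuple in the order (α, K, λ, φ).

(1, -1, 2, -1)

M: e_1·(0) + e_2·(1) + e_3·(0) + e_4·(-1) = 0
L: e_1·(2) + e_2·(-1) + e_3·(-2) + e_4·(-1) = 0
T: e_1·(-1) + e_2·(-2) + e_3·(0) + e_4·(1) = 0
Solving this homogeneous linear system for the smallest-integer solution (first nonzero entry positive) gives (1, -1, 2, -1).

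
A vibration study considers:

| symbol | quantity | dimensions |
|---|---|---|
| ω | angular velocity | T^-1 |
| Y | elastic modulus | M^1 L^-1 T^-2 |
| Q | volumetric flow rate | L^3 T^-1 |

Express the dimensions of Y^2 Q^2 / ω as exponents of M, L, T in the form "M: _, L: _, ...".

Collect each base-dimension exponent across the product:
  M: −(0) + 2·(1) + 2·(0) = 2
  L: −(0) + 2·(-1) + 2·(3) = 4
  T: −(-1) + 2·(-2) + 2·(-1) = -5
So the dimensions are [M² L⁴ T⁻⁵].

M: 2, L: 4, T: -5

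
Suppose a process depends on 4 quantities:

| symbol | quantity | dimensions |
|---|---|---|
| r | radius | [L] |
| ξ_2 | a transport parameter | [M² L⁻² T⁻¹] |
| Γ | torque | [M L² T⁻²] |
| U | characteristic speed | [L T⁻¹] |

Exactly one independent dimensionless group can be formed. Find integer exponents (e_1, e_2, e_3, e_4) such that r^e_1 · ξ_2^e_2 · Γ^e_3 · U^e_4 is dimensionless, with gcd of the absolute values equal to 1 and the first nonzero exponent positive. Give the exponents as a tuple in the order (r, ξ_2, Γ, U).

M: e_1·(0) + e_2·(2) + e_3·(1) + e_4·(0) = 0
L: e_1·(1) + e_2·(-2) + e_3·(2) + e_4·(1) = 0
T: e_1·(0) + e_2·(-1) + e_3·(-2) + e_4·(-1) = 0
Solving this homogeneous linear system for the smallest-integer solution (first nonzero entry positive) gives (3, 1, -2, 3).

(3, 1, -2, 3)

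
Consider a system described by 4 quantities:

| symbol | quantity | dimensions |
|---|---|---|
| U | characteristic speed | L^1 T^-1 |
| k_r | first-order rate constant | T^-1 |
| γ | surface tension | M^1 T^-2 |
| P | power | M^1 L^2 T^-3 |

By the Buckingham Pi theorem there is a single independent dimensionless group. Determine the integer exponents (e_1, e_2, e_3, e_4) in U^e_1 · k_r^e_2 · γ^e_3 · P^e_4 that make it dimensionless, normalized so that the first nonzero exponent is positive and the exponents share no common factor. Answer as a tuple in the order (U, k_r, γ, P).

M: e_1·(0) + e_2·(0) + e_3·(1) + e_4·(1) = 0
L: e_1·(1) + e_2·(0) + e_3·(0) + e_4·(2) = 0
T: e_1·(-1) + e_2·(-1) + e_3·(-2) + e_4·(-3) = 0
Solving this homogeneous linear system for the smallest-integer solution (first nonzero entry positive) gives (2, -1, 1, -1).

(2, -1, 1, -1)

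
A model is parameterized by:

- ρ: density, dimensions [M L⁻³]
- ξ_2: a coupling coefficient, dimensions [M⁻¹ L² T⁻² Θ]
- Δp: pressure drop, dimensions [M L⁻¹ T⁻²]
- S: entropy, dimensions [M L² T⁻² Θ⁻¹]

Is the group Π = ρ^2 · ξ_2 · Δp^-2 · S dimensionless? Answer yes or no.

Sum the exponent of each base dimension across the product:
  M: 2·[ρ]_M + [ξ_2]_M − 2·[Δp]_M + [S]_M = 2·(1) + (-1) − 2·(1) + (1) = 0
  L: 2·[ρ]_L + [ξ_2]_L − 2·[Δp]_L + [S]_L = 2·(-3) + (2) − 2·(-1) + (2) = 0
  T: 2·[ρ]_T + [ξ_2]_T − 2·[Δp]_T + [S]_T = 2·(0) + (-2) − 2·(-2) + (-2) = 0
  Θ: 2·[ρ]_Θ + [ξ_2]_Θ − 2·[Δp]_Θ + [S]_Θ = 2·(0) + (1) − 2·(0) + (-1) = 0
All base exponents vanish — dimensionless.

yes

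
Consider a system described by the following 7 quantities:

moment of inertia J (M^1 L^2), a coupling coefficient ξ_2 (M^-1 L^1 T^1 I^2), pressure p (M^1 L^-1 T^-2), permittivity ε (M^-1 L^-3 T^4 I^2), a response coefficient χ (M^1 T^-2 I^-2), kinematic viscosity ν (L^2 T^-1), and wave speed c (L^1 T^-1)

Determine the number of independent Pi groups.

There are 7 variables and 4 base dimensions (M, L, T, I).
The dimension matrix has rank 4.
Independent dimensionless groups: 7 − 4 = 3.

3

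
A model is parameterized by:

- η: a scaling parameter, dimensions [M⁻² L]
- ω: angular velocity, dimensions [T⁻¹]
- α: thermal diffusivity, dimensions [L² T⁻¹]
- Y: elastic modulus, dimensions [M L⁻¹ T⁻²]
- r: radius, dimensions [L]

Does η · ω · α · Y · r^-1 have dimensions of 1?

no

Sum the exponent of each base dimension across the product:
  M: [η]_M + [ω]_M + [α]_M + [Y]_M − [r]_M = (-2) + (0) + (0) + (1) − (0) = -1
  L: [η]_L + [ω]_L + [α]_L + [Y]_L − [r]_L = (1) + (0) + (2) + (-1) − (1) = 1
  T: [η]_T + [ω]_T + [α]_T + [Y]_T − [r]_T = (0) + (-1) + (-1) + (-2) − (0) = -4
Net dimensions [M⁻¹ L T⁻⁴] ≠ [1] — not dimensionless.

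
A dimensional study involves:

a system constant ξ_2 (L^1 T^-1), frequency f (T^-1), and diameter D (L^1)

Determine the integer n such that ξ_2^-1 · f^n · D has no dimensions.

1

Balance the T exponent: (-1)·n from f, plus −(-1) + (0) = 1 from the rest, must sum to zero.
−n + 1 = 0, so n = 1.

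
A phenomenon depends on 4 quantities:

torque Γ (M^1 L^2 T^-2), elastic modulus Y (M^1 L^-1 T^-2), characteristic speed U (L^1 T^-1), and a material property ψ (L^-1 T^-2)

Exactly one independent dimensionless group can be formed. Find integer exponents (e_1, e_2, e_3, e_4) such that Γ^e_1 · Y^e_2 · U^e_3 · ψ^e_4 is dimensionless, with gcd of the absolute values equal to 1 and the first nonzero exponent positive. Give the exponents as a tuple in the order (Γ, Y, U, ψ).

(1, -1, -2, 1)

M: e_1·(1) + e_2·(1) + e_3·(0) + e_4·(0) = 0
L: e_1·(2) + e_2·(-1) + e_3·(1) + e_4·(-1) = 0
T: e_1·(-2) + e_2·(-2) + e_3·(-1) + e_4·(-2) = 0
Solving this homogeneous linear system for the smallest-integer solution (first nonzero entry positive) gives (1, -1, -2, 1).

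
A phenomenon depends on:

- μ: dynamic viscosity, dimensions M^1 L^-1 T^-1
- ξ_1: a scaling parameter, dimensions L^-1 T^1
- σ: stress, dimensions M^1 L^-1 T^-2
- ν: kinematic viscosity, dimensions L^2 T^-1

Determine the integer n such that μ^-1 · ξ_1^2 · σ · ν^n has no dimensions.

1

Balance the L exponent: (2)·n from ν, plus −(-1) + 2·(-1) + (-1) = -2 from the rest, must sum to zero.
2n − 2 = 0, so n = 1.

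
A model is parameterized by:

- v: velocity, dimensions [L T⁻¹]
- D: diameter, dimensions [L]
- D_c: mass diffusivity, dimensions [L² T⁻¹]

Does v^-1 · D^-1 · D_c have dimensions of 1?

yes

Sum the exponent of each base dimension across the product:
  M: −[v]_M − [D]_M + [D_c]_M = −(0) − (0) + (0) = 0
  L: −[v]_L − [D]_L + [D_c]_L = −(1) − (1) + (2) = 0
  T: −[v]_T − [D]_T + [D_c]_T = −(-1) − (0) + (-1) = 0
  Θ: −[v]_Θ − [D]_Θ + [D_c]_Θ = −(0) − (0) + (0) = 0
All base exponents vanish — dimensionless.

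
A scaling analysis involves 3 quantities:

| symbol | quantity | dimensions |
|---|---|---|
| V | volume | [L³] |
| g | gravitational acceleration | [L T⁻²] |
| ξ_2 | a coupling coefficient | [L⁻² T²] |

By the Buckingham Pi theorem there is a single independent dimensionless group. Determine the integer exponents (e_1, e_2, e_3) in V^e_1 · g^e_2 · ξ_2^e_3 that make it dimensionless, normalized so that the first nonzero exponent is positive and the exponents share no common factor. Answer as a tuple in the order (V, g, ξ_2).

(1, 3, 3)

L: e_1·(3) + e_2·(1) + e_3·(-2) = 0
T: e_1·(0) + e_2·(-2) + e_3·(2) = 0
Solving this homogeneous linear system for the smallest-integer solution (first nonzero entry positive) gives (1, 3, 3).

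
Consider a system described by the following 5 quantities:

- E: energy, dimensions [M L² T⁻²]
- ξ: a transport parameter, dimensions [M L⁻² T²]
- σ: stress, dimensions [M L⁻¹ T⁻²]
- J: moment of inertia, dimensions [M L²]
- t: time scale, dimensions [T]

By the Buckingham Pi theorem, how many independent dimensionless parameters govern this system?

2

There are 5 variables and 3 base dimensions (M, L, T).
The dimension matrix has rank 3.
Independent dimensionless groups: 5 − 3 = 2.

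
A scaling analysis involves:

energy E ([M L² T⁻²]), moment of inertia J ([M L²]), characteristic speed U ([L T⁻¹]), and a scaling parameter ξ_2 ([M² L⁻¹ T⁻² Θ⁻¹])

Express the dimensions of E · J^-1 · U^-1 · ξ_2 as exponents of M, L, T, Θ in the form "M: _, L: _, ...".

Collect each base-dimension exponent across the product:
  M: (1) − (1) − (0) + (2) = 2
  L: (2) − (2) − (1) + (-1) = -2
  T: (-2) − (0) − (-1) + (-2) = -3
  Θ: (0) − (0) − (0) + (-1) = -1
So the dimensions are [M² L⁻² T⁻³ Θ⁻¹].

M: 2, L: -2, T: -3, Θ: -1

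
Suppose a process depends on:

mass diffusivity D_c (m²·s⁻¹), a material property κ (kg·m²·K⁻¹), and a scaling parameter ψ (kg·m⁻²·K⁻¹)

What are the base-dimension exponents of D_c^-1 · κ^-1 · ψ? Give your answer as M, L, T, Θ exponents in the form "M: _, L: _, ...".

M: 0, L: -6, T: 1, Θ: 0

Collect each base-dimension exponent across the product:
  M: −(0) − (1) + (1) = 0
  L: −(2) − (2) + (-2) = -6
  T: −(-1) − (0) + (0) = 1
  Θ: −(0) − (-1) + (-1) = 0
So the dimensions are [L⁻⁶ T].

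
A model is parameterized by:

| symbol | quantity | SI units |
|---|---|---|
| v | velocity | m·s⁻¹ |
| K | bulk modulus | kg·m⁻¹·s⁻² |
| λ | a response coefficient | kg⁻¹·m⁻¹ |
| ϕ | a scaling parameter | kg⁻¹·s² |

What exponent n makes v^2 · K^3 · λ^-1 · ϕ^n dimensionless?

Balance the M exponent: (-1)·n from ϕ, plus 2·(0) + 3·(1) − (-1) = 4 from the rest, must sum to zero.
−n + 4 = 0, so n = 4.

4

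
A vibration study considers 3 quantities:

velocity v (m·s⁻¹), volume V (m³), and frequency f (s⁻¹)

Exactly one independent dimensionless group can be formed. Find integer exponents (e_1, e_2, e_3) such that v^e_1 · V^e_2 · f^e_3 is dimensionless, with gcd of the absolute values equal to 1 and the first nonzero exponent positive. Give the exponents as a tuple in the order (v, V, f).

(3, -1, -3)

L: e_1·(1) + e_2·(3) + e_3·(0) = 0
T: e_1·(-1) + e_2·(0) + e_3·(-1) = 0
Solving this homogeneous linear system for the smallest-integer solution (first nonzero entry positive) gives (3, -1, -3).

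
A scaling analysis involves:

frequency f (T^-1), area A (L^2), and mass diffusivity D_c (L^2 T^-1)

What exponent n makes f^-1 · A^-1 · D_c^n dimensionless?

Balance the L exponent: (2)·n from D_c, plus −(0) − (2) = -2 from the rest, must sum to zero.
2n − 2 = 0, so n = 1.

1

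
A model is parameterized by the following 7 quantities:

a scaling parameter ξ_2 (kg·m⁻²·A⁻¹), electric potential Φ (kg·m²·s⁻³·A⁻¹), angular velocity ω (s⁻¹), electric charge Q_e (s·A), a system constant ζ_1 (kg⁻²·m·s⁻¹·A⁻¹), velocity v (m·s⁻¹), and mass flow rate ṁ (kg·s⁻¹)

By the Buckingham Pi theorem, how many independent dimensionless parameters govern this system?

There are 7 variables and 4 base dimensions (M, L, T, I).
The dimension matrix has rank 4.
Independent dimensionless groups: 7 − 4 = 3.

3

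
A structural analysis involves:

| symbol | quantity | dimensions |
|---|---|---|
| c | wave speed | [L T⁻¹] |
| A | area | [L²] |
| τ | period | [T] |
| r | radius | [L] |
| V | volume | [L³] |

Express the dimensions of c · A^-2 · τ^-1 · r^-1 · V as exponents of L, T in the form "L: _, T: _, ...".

Collect each base-dimension exponent across the product:
  L: (1) − 2·(2) − (0) − (1) + (3) = -1
  T: (-1) − 2·(0) − (1) − (0) + (0) = -2
So the dimensions are [L⁻¹ T⁻²].

L: -1, T: -2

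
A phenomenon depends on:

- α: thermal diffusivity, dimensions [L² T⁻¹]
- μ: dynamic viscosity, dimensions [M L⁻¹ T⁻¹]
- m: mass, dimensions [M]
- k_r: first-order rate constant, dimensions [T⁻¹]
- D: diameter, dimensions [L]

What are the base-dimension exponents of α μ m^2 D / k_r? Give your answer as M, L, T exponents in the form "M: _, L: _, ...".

M: 3, L: 2, T: -1

Collect each base-dimension exponent across the product:
  M: (0) + (1) + 2·(1) − (0) + (0) = 3
  L: (2) + (-1) + 2·(0) − (0) + (1) = 2
  T: (-1) + (-1) + 2·(0) − (-1) + (0) = -1
So the dimensions are [M³ L² T⁻¹].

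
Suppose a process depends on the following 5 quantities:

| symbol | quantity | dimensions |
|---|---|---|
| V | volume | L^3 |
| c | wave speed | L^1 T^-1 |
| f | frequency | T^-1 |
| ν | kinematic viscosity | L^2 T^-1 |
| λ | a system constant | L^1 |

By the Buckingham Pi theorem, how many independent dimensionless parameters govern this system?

There are 5 variables and 2 base dimensions (L, T).
The dimension matrix has rank 2.
Independent dimensionless groups: 5 − 2 = 3.

3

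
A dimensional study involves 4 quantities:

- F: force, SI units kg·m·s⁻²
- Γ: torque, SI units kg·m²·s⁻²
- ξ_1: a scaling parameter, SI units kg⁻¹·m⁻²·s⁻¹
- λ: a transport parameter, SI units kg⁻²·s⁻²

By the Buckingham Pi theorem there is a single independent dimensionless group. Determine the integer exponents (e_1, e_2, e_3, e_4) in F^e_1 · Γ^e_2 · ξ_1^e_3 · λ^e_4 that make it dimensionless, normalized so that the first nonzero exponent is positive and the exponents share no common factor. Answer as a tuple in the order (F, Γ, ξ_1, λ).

(4, -4, -2, 1)

M: e_1·(1) + e_2·(1) + e_3·(-1) + e_4·(-2) = 0
L: e_1·(1) + e_2·(2) + e_3·(-2) + e_4·(0) = 0
T: e_1·(-2) + e_2·(-2) + e_3·(-1) + e_4·(-2) = 0
Solving this homogeneous linear system for the smallest-integer solution (first nonzero entry positive) gives (4, -4, -2, 1).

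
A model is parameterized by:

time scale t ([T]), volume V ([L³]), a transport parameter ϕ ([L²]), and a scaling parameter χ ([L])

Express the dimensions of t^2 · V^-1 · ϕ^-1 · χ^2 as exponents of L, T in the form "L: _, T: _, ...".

L: -3, T: 2

Collect each base-dimension exponent across the product:
  L: 2·(0) − (3) − (2) + 2·(1) = -3
  T: 2·(1) − (0) − (0) + 2·(0) = 2
So the dimensions are [L⁻³ T²].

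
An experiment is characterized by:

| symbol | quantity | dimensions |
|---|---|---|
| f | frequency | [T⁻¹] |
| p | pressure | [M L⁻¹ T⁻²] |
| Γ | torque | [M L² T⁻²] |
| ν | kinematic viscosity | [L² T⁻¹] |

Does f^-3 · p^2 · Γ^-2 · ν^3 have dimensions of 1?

yes

Sum the exponent of each base dimension across the product:
  M: −3·[f]_M + 2·[p]_M − 2·[Γ]_M + 3·[ν]_M = −3·(0) + 2·(1) − 2·(1) + 3·(0) = 0
  L: −3·[f]_L + 2·[p]_L − 2·[Γ]_L + 3·[ν]_L = −3·(0) + 2·(-1) − 2·(2) + 3·(2) = 0
  T: −3·[f]_T + 2·[p]_T − 2·[Γ]_T + 3·[ν]_T = −3·(-1) + 2·(-2) − 2·(-2) + 3·(-1) = 0
  Θ: −3·[f]_Θ + 2·[p]_Θ − 2·[Γ]_Θ + 3·[ν]_Θ = −3·(0) + 2·(0) − 2·(0) + 3·(0) = 0
All base exponents vanish — dimensionless.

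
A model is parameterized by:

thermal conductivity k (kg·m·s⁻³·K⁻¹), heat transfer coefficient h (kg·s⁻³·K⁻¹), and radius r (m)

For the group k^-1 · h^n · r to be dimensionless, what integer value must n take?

Balance the M exponent: (1)·n from h, plus −(1) + (0) = -1 from the rest, must sum to zero.
n − 1 = 0, so n = 1.

1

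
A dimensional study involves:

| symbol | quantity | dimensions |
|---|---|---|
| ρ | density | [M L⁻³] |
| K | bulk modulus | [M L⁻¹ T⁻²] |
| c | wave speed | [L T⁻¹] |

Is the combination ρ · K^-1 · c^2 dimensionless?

yes

Sum the exponent of each base dimension across the product:
  M: [ρ]_M − [K]_M + 2·[c]_M = (1) − (1) + 2·(0) = 0
  L: [ρ]_L − [K]_L + 2·[c]_L = (-3) − (-1) + 2·(1) = 0
  T: [ρ]_T − [K]_T + 2·[c]_T = (0) − (-2) + 2·(-1) = 0
All base exponents vanish — dimensionless.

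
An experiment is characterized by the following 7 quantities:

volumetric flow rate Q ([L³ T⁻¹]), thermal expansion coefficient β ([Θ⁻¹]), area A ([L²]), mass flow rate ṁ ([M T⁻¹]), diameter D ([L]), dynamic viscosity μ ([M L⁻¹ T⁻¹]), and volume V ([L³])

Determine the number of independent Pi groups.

3

There are 7 variables and 4 base dimensions (M, L, T, Θ).
The dimension matrix has rank 4.
Independent dimensionless groups: 7 − 4 = 3.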